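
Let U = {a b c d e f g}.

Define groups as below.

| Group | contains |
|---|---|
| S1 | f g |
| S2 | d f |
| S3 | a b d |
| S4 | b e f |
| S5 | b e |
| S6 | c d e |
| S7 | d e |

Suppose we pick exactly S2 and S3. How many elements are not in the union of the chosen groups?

3

Union of S2, S3 = {a, b, d, f}.
Not covered: c, e, g — 3 elements.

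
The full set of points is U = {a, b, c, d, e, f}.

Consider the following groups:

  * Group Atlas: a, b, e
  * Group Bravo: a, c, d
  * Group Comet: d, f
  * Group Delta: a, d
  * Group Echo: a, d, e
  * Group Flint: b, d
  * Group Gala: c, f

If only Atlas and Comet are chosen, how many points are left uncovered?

Union of Atlas, Comet = {a, b, d, e, f}.
Not covered: c — 1 point.

1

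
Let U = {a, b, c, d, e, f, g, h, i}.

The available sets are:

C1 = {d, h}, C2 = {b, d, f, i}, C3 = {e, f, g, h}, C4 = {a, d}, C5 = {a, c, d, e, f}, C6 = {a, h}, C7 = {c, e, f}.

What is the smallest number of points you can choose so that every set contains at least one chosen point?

T = {d, e, h} meets every set (each contains at least one member of T), and |T| = 3.
No choice of 2 points meets every set, so 3 is the minimum.

3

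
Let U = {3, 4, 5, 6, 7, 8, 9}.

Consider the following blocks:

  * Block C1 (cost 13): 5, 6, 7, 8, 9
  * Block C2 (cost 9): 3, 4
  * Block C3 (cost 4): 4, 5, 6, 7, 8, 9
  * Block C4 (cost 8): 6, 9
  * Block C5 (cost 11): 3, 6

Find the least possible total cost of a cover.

13

C2, C3 together cover every point (C2 ∪ C3 = {3, 4, 5, 6, 7, 8, 9}); total cost 9 + 4 = 13.
No covering selection has total cost below 13.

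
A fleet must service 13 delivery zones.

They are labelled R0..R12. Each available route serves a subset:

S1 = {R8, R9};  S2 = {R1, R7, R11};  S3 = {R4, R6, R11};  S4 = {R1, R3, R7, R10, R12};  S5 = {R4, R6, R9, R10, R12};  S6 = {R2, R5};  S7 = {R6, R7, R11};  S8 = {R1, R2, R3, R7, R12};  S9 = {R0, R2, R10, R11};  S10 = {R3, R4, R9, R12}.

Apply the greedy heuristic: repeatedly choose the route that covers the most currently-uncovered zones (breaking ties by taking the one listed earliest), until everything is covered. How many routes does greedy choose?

Greedy: pick S4 (covers 5 new) → pick S3 (covers 3 new) → pick S1 (covers 2 new) → pick S6 (covers 2 new) → pick S9 (covers 1 new). Total picks: 5.

5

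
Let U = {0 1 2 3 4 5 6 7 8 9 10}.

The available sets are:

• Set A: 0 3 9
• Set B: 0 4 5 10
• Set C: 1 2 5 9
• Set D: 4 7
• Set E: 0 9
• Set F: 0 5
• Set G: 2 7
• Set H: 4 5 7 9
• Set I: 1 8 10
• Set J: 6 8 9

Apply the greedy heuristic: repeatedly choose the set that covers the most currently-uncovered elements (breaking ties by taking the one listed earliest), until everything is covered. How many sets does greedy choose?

Greedy: pick B (covers 4 new) → pick C (covers 3 new) → pick J (covers 2 new) → pick A (covers 1 new) → pick D (covers 1 new). Total picks: 5.

5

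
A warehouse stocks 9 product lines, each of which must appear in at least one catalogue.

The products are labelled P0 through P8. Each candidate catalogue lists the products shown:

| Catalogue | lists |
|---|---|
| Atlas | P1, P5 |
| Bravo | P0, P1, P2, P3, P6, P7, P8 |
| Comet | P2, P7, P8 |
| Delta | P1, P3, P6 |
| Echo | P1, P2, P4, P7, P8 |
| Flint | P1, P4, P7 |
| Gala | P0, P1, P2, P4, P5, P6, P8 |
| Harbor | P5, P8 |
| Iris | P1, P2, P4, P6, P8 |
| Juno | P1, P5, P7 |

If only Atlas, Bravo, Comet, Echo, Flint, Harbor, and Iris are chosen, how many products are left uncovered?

Union of Atlas, Bravo, Comet, Echo, Flint, Harbor, Iris = {P0, P1, P2, P3, P4, P5, P6, P7, P8} — that's every product, so 0 are uncovered.

0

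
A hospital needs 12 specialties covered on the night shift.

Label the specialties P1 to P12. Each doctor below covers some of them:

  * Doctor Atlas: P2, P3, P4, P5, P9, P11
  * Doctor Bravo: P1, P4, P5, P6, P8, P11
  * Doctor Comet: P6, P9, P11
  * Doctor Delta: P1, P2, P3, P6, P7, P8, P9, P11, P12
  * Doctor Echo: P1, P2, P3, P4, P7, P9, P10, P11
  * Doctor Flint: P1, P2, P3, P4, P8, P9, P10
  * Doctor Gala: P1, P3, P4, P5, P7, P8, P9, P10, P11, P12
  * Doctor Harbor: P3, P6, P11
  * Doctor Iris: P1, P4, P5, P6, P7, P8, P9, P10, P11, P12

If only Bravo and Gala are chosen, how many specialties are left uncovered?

Union of Bravo, Gala = {P1, P3, P4, P5, P6, P7, P8, P9, P10, P11, P12}.
Not covered: P2 — 1 specialty.

1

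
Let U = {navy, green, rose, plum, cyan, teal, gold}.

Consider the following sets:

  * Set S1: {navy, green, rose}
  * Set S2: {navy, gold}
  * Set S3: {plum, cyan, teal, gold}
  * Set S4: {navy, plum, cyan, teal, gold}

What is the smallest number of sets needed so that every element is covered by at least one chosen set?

2

S1 and S3 together: S1 ∪ S3 = {navy, green, rose, plum, cyan, teal, gold} — every element is covered.
No single set has all 7 elements (the largest, S4, has 5), so 2 is optimal.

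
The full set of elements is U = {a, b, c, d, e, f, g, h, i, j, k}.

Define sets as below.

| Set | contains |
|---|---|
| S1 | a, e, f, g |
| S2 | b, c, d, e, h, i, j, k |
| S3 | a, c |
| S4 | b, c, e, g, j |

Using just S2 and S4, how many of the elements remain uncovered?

Union of S2, S4 = {b, c, d, e, g, h, i, j, k}.
Not covered: a, f — 2 elements.

2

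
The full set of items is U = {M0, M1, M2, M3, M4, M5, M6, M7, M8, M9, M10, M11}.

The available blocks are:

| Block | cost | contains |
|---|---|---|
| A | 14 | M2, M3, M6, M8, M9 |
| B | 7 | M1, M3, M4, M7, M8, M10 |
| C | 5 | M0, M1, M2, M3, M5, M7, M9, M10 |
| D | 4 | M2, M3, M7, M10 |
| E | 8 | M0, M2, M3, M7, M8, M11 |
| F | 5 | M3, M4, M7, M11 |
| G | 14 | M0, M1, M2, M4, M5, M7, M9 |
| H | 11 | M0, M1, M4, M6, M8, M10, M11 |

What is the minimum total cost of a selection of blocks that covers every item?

C, H together cover every item (C ∪ H = {M0, M1, M2, M3, M4, M5, M6, M7, M8, M9, M10, M11}); total cost 5 + 11 = 16.
The greedy pick C, F, H costs 21; no covering selection beats 16.

16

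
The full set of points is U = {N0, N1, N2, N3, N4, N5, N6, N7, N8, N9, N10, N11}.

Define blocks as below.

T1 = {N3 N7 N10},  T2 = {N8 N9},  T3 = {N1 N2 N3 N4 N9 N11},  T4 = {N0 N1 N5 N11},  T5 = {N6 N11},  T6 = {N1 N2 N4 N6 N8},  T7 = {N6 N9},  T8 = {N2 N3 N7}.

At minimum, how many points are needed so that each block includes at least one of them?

Take H = {N1, N3, N6, N8}. Each listed block contains at least one of these, so H is a hitting set of size 4.
No choice of 3 points meets every block, so 4 is the minimum.

4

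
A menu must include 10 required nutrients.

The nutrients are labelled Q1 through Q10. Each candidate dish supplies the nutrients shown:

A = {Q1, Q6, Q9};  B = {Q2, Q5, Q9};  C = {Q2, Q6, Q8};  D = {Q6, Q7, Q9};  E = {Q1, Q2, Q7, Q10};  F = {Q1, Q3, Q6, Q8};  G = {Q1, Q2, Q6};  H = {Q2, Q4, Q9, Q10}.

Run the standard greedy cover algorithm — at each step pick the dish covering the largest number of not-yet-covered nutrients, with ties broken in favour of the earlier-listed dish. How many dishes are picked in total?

4

Greedy: pick E (covers 4 new) → pick F (covers 3 new) → pick B (covers 2 new) → pick H (covers 1 new). Total picks: 4.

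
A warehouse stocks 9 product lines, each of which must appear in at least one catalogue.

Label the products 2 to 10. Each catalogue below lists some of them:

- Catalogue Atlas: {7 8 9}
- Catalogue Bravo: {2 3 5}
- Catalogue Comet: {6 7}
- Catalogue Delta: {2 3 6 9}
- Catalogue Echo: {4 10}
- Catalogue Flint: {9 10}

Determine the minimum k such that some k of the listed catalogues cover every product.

4

Take {Atlas, Bravo, Delta, Echo}. Their union is {2, 3, 4, 5, 6, 7, 8, 9, 10}, which is all 9 products.
No 3 of the 6 catalogues cover everything (all 20 combinations miss at least one product), so 4 is optimal.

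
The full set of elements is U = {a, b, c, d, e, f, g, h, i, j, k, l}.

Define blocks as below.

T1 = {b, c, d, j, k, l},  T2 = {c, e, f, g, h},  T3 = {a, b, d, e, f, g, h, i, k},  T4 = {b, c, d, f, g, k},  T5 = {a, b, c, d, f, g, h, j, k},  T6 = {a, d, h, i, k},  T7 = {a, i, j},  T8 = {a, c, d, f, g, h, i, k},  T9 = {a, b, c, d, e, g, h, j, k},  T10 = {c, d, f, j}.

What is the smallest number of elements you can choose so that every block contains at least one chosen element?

The 2 elements {a, c} hit every block.
The blocks T2, T7 are pairwise disjoint, so any hitting set needs a separate element for each — at least 2. Hence 2 is optimal.

2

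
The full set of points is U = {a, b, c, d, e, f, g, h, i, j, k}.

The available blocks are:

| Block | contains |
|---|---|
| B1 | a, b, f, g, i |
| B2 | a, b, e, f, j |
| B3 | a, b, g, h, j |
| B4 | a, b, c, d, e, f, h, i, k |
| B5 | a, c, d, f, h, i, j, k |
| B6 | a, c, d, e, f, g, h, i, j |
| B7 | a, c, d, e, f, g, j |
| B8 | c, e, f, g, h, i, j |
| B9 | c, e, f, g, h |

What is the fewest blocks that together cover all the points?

B4 and B8 cover everything between them: the union {a, b, c, d, e, f, g, h, i, j, k} is all of U.
No single block has all 11 points (the largest, B4, has 9), so 2 is optimal.

2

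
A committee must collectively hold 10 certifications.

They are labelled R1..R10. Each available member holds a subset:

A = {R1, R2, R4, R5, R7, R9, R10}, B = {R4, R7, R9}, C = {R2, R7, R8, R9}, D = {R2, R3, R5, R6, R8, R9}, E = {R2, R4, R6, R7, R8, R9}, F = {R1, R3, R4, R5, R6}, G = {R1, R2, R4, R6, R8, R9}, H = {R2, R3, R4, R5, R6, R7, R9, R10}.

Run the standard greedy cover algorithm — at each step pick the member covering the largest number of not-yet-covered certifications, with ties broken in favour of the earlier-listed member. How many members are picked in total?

2

Greedy: pick H (covers 8 new) → pick G (covers 2 new). Total picks: 2.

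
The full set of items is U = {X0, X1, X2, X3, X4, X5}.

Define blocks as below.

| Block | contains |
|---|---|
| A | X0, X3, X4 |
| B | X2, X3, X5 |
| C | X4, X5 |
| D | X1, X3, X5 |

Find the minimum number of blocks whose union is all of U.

A, B, and D cover everything between them: the union {X0, X1, X2, X3, X4, X5} is all of U.
Only A contains X0, so A is forced; the remaining 3 items need at least 2 more blocks (each remaining block adds at most 2) — so at least 3 blocks are needed, and 3 is optimal.

3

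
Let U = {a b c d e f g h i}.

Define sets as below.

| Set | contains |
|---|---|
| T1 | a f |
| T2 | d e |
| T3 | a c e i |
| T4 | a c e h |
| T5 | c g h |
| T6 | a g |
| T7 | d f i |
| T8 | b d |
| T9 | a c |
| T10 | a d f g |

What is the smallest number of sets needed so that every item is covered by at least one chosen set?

T4, T7, T8, and T10 cover everything between them: the union {a, b, c, d, e, f, g, h, i} is all of U.
No 3 of the 10 sets cover everything (all 120 combinations miss at least one item), so 4 is optimal.

4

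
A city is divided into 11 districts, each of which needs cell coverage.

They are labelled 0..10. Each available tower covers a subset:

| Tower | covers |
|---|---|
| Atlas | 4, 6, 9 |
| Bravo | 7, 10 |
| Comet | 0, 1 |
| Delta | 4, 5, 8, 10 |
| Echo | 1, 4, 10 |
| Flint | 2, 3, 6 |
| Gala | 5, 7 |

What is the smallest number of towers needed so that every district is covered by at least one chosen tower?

5

Take {Atlas, Comet, Delta, Flint, Gala}. Their union is {0, 1, 2, 3, 4, 5, 6, 7, 8, 9, 10}, which is all 11 districts.
No 4 of the 7 towers cover everything (all 35 combinations miss at least one district), so 5 is optimal.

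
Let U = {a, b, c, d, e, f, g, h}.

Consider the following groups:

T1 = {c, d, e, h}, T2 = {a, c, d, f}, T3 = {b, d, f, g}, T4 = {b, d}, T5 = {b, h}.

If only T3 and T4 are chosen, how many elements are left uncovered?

4

Union of T3, T4 = {b, d, f, g}.
Not covered: a, c, e, h — 4 elements.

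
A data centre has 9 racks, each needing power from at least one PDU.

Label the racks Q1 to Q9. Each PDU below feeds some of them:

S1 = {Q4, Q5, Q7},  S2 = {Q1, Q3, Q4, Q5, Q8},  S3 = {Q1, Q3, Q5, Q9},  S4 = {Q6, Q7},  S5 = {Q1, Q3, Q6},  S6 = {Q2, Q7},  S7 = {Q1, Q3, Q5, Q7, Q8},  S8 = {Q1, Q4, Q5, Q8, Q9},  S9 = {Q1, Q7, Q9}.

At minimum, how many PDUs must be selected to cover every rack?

3

S5 and S6 and S8 together: S5 ∪ S6 ∪ S8 = {Q1, Q2, Q3, Q4, Q5, Q6, Q7, Q8, Q9} — every rack is covered.
Only S6 contains Q2, so S6 is forced; the remaining 7 racks need at least 2 more PDUs (each remaining PDU adds at most 5) — so at least 3 PDUs are needed, and 3 is optimal.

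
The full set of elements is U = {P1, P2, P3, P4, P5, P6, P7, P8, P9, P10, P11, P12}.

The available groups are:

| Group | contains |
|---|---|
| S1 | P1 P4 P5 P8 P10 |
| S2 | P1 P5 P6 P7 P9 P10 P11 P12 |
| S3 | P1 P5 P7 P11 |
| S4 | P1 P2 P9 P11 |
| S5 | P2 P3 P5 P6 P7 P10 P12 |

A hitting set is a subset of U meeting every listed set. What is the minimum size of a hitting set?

2

Take H = {P1, P3}. Each listed group contains at least one of these, so H is a hitting set of size 2.
No single element lies in every group, so at least 2 are needed and 2 is optimal.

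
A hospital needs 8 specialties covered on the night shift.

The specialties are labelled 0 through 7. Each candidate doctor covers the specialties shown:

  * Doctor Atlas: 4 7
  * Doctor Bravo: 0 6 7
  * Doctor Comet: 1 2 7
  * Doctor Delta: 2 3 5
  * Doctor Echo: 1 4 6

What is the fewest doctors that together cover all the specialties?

3

Take {Bravo, Delta, Echo}. Their union is {0, 1, 2, 3, 4, 5, 6, 7}, which is all 8 specialties.
Each doctor has at most 3 specialties, and 2·3 = 6 < 8 — so at least 3 doctors are needed, and 3 is optimal.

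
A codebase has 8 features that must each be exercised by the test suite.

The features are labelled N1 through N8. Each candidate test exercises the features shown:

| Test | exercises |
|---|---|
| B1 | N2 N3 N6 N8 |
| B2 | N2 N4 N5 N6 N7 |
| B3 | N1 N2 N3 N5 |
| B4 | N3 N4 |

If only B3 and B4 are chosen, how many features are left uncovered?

3

Union of B3, B4 = {N1, N2, N3, N4, N5}.
Not covered: N6, N7, N8 — 3 features.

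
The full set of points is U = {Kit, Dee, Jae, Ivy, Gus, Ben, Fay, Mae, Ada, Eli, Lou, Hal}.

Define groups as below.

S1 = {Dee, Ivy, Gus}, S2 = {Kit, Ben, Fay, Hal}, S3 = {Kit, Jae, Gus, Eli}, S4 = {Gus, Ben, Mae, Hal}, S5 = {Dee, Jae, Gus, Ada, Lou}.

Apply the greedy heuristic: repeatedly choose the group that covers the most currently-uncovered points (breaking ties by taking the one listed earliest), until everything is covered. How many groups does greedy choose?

5

Greedy: pick S5 (covers 5 new) → pick S2 (covers 4 new) → pick S1 (covers 1 new) → pick S3 (covers 1 new) → pick S4 (covers 1 new). Total picks: 5.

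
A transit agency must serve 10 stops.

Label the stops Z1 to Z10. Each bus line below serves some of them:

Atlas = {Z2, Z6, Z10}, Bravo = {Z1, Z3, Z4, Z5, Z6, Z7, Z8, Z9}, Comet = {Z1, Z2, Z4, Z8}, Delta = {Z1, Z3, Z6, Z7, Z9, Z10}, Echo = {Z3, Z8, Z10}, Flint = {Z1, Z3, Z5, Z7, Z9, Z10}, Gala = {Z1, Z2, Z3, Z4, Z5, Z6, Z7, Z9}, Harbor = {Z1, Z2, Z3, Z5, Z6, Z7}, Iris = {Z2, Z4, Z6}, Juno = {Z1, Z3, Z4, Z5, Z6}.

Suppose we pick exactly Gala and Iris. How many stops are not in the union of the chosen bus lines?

Union of Gala, Iris = {Z1, Z2, Z3, Z4, Z5, Z6, Z7, Z9}.
Not covered: Z8, Z10 — 2 stops.

2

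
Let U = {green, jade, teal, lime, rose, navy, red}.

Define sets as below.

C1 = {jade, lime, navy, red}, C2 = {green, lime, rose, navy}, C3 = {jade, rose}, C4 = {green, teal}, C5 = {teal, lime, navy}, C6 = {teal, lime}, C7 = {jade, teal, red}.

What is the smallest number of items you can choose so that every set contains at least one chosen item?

H = {green, jade, lime} meets every set (each contains at least one member of H), and |H| = 3.
No choice of 2 items meets every set, so 3 is the minimum.

3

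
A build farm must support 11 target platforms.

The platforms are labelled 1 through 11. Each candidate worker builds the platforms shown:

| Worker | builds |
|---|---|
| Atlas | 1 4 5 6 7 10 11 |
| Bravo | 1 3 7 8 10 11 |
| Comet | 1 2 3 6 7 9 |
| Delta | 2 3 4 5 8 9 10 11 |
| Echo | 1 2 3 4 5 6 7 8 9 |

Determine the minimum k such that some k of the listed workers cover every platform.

Take {Atlas, Echo}. Their union is {1, 2, 3, 4, 5, 6, 7, 8, 9, 10, 11}, which is all 11 platforms.
No single worker has all 11 platforms (the largest, Echo, has 9), so 2 is optimal.

2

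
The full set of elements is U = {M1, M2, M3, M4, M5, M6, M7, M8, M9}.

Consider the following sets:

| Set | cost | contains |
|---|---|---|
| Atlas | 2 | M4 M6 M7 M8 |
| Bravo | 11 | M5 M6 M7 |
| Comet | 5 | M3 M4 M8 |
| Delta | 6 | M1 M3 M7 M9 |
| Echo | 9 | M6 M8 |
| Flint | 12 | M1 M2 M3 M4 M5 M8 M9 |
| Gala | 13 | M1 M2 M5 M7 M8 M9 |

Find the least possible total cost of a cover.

14

Atlas, Flint together cover every element (Atlas ∪ Flint = {M1, M2, M3, M4, M5, M6, M7, M8, M9}); total cost 2 + 12 = 14.
The greedy pick Atlas, Delta, Flint costs 20; no covering selection beats 14.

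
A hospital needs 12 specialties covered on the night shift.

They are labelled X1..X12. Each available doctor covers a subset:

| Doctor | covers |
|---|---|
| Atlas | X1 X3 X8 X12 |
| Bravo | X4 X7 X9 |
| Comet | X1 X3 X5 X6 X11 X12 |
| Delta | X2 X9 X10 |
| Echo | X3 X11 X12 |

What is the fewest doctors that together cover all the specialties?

Take {Atlas, Bravo, Comet, Delta}. Their union is {X1, X2, X3, X4, X5, X6, X7, X8, X9, X10, X11, X12}, which is all 12 specialties.
Only Atlas contains X8, so Atlas is forced; the remaining 8 specialties need at least 3 more doctors (each remaining doctor adds at most 3) — so at least 4 doctors are needed, and 4 is optimal.

4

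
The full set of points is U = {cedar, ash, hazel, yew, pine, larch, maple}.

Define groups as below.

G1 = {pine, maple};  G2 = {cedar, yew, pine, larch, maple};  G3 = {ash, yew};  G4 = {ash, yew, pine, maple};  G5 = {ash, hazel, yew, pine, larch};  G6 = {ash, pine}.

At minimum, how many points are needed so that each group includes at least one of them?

2

H = {ash, pine} meets every group (each contains at least one member of H), and |H| = 2.
The groups G1, G3 are pairwise disjoint, so any hitting set needs a separate point for each — at least 2. Hence 2 is optimal.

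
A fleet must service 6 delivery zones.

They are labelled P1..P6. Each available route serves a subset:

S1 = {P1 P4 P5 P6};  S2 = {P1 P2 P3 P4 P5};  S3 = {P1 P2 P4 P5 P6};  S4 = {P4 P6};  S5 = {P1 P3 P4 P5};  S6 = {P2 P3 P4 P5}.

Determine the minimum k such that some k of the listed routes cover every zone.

2

Take {S1, S6}. Their union is {P1, P2, P3, P4, P5, P6}, which is all 6 zones.
No single route has all 6 zones (the largest, S2, has 5), so 2 is optimal.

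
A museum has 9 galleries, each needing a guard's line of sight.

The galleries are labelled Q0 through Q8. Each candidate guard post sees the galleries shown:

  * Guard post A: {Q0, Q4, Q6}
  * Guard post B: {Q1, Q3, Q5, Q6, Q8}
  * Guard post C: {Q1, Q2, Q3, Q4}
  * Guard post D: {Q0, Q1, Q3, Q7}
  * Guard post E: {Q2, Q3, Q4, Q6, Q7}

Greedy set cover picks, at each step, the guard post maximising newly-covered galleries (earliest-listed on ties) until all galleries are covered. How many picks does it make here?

Greedy: pick B (covers 5 new) → pick E (covers 3 new) → pick A (covers 1 new). Total picks: 3.

3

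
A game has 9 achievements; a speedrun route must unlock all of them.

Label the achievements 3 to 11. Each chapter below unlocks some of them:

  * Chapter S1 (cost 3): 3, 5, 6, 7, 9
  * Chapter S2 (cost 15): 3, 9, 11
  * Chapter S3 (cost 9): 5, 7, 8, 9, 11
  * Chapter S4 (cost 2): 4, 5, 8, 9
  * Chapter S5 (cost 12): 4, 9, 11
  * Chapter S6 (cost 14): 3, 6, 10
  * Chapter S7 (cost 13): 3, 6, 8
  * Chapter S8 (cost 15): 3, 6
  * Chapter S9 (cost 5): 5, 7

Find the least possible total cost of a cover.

25

S3, S4, S6 together cover every achievement (S3 ∪ S4 ∪ S6 = {3, 4, 5, 6, 7, 8, 9, 10, 11}); total cost 9 + 2 + 14 = 25.
The greedy pick S4, S1, S3, S6 costs 28; no covering selection beats 25.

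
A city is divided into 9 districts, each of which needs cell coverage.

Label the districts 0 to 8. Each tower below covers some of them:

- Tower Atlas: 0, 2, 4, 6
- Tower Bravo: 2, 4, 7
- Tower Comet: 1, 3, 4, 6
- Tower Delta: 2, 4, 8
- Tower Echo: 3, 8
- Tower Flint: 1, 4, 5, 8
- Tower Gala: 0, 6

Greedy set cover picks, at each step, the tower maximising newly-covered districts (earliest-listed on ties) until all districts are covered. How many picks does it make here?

Greedy: pick Atlas (covers 4 new) → pick Flint (covers 3 new) → pick Bravo (covers 1 new) → pick Comet (covers 1 new). Total picks: 4.

4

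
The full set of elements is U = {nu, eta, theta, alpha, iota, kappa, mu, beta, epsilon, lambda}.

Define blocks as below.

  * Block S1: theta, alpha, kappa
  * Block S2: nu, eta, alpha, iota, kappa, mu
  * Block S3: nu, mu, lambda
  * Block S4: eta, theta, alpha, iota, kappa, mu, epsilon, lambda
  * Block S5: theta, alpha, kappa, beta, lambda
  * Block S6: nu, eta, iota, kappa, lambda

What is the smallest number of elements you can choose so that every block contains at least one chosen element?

2

H = {alpha, lambda} meets every block (each contains at least one member of H), and |H| = 2.
The blocks S1, S3 are pairwise disjoint, so any hitting set needs a separate element for each — at least 2. Hence 2 is optimal.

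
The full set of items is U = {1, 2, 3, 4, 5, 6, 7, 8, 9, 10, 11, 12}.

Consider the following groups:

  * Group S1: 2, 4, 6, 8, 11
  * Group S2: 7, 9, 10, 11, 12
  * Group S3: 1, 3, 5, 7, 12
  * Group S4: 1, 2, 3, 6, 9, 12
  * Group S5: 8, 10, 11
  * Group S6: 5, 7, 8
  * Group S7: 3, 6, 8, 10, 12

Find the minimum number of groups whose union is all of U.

Take {S1, S2, S3}. Their union is {1, 2, 3, 4, 5, 6, 7, 8, 9, 10, 11, 12}, which is all 12 items.
Only S1 contains 4, so S1 is forced; the remaining 7 items need at least 2 more groups (each remaining group adds at most 5) — so at least 3 groups are needed, and 3 is optimal.

3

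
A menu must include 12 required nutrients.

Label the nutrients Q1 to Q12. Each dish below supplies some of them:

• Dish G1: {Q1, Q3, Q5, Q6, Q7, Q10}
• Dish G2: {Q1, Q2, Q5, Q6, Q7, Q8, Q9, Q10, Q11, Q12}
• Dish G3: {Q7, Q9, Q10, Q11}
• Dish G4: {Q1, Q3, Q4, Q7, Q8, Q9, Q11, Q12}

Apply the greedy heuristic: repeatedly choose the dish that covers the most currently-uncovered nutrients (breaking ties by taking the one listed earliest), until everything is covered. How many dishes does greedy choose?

Greedy: pick G2 (covers 10 new) → pick G4 (covers 2 new). Total picks: 2.

2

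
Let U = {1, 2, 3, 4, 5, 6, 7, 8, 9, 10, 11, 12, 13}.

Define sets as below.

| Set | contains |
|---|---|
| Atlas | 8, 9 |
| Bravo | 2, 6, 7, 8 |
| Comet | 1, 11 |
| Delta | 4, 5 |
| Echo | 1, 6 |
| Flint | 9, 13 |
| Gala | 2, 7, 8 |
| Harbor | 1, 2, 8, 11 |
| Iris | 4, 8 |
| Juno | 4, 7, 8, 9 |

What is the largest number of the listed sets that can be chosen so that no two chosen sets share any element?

4

Delta, Echo, Flint, Gala are pairwise disjoint (Delta={4,5}; Echo={1,6}; Flint={9,13}; Gala={2,7,8}).
Every remaining set overlaps one of these, and no 5 of the listed sets are pairwise disjoint, so 4 is the maximum.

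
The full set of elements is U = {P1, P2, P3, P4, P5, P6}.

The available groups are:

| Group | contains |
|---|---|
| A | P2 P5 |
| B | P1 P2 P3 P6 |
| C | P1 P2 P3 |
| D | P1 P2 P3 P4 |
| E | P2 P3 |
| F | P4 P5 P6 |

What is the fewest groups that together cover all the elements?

C and F cover everything between them: the union {P1, P2, P3, P4, P5, P6} is all of U.
No single group has all 6 elements (the largest, B, has 4), so 2 is optimal.

2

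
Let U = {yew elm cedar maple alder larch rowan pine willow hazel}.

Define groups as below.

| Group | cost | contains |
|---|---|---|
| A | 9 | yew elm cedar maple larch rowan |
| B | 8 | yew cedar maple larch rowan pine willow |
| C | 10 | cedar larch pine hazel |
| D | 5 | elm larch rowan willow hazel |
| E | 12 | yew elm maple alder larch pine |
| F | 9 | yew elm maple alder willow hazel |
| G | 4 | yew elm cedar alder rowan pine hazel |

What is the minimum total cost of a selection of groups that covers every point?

B, G together cover every point (B ∪ G = {yew, elm, cedar, maple, alder, larch, rowan, pine, willow, hazel}); total cost 8 + 4 = 12.
The greedy pick G, D, B costs 17; no covering selection beats 12.

12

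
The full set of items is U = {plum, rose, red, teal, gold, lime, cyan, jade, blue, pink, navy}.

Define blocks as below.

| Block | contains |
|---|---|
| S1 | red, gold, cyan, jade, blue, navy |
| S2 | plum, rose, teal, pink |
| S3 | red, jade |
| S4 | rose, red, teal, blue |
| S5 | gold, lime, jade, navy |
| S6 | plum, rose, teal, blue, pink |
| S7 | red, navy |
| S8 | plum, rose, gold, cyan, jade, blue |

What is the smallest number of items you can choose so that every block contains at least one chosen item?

The 3 items {plum, red, jade} hit every block.
No choice of 2 items meets every block, so 3 is the minimum.

3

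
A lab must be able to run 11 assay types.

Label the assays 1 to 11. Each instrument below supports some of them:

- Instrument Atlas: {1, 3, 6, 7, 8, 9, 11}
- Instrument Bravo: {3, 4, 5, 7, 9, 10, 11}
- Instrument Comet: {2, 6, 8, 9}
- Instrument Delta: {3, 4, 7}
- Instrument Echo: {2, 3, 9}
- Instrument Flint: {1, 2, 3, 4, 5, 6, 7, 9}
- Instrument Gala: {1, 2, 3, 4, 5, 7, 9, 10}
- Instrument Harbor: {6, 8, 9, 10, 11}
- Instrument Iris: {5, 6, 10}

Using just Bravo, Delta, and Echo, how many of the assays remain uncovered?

3

Union of Bravo, Delta, Echo = {2, 3, 4, 5, 7, 9, 10, 11}.
Not covered: 1, 6, 8 — 3 assays.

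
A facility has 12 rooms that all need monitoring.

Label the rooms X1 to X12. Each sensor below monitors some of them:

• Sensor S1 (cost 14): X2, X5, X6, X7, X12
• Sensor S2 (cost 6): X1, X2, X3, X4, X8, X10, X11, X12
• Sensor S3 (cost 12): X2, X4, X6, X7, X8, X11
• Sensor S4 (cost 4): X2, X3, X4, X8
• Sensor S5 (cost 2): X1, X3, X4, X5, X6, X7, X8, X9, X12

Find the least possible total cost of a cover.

8

S2, S5 together cover every room (S2 ∪ S5 = {X1, X2, X3, X4, X5, X6, X7, X8, X9, X10, X11, X12}); total cost 6 + 2 = 8.
No covering selection has total cost below 8.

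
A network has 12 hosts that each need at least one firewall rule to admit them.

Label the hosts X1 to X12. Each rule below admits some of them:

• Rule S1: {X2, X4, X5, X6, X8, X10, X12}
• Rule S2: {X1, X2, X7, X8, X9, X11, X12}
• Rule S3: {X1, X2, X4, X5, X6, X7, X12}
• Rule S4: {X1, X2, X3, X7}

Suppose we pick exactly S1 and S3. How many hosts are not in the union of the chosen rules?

3

Union of S1, S3 = {X1, X2, X4, X5, X6, X7, X8, X10, X12}.
Not covered: X3, X9, X11 — 3 hosts.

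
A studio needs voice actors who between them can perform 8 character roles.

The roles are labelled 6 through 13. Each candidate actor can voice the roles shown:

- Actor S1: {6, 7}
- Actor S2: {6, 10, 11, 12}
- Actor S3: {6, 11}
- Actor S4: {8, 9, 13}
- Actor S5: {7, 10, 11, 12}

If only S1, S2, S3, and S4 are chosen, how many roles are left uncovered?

0

Union of S1, S2, S3, S4 = {6, 7, 8, 9, 10, 11, 12, 13} — that's every role, so 0 are uncovered.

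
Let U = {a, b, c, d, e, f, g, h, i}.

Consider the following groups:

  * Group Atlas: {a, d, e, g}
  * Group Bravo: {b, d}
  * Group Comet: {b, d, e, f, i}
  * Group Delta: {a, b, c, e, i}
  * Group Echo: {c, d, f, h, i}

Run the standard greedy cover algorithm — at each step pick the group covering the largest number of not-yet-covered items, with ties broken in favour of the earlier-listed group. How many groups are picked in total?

Greedy: pick Comet (covers 5 new) → pick Atlas (covers 2 new) → pick Echo (covers 2 new). Total picks: 3.

3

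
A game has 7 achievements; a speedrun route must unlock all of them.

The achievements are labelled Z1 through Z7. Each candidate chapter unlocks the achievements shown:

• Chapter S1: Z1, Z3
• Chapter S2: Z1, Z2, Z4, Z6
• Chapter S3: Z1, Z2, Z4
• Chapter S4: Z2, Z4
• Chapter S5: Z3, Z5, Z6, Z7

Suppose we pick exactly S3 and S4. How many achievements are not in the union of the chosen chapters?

4

Union of S3, S4 = {Z1, Z2, Z4}.
Not covered: Z3, Z5, Z6, Z7 — 4 achievements.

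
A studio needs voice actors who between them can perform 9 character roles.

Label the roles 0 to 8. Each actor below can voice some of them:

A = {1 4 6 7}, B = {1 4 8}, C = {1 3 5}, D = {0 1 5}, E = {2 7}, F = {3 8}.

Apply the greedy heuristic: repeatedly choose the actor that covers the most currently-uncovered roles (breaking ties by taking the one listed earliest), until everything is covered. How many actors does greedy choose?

5

Greedy: pick A (covers 4 new) → pick C (covers 2 new) → pick B (covers 1 new) → pick D (covers 1 new) → pick E (covers 1 new). Total picks: 5.
(The true minimum cover uses only 4 actors, so greedy is not optimal here.)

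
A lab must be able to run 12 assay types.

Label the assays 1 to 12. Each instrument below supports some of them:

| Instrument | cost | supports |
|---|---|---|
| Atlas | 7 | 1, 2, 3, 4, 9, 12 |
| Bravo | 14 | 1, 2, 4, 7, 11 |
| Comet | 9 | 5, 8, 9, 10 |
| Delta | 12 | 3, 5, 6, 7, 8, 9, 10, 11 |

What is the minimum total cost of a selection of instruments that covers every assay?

Atlas, Delta together cover every assay (Atlas ∪ Delta = {1, 2, 3, 4, 5, 6, 7, 8, 9, 10, 11, 12}); total cost 7 + 12 = 19.
No covering selection has total cost below 19.

19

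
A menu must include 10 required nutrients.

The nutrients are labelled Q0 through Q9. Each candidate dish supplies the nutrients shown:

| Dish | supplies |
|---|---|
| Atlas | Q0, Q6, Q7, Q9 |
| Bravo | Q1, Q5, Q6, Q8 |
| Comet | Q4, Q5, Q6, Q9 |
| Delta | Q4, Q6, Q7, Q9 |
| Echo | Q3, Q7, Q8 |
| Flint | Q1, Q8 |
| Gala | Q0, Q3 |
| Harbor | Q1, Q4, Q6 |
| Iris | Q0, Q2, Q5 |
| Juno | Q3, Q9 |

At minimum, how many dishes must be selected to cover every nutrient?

4

Take {Delta, Echo, Flint, Iris}. Their union is {Q0, Q1, Q2, Q3, Q4, Q5, Q6, Q7, Q8, Q9}, which is all 10 nutrients.
No 3 of the 10 dishes cover everything (all 120 combinations miss at least one nutrient), so 4 is optimal.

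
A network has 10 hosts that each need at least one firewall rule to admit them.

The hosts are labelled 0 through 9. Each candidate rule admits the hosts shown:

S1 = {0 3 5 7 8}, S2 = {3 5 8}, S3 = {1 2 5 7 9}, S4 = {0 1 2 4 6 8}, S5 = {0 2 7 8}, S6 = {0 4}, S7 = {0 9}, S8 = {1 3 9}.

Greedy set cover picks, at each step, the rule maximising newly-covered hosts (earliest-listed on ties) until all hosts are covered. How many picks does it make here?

Greedy: pick S4 (covers 6 new) → pick S1 (covers 3 new) → pick S3 (covers 1 new). Total picks: 3.

3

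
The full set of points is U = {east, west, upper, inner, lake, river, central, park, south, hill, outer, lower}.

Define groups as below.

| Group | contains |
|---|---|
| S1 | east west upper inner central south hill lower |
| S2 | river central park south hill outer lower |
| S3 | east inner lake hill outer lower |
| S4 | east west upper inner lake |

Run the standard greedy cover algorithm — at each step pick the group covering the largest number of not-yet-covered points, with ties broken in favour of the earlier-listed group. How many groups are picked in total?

Greedy: pick S1 (covers 8 new) → pick S2 (covers 3 new) → pick S3 (covers 1 new). Total picks: 3.
(The true minimum cover uses only 2 groups, so greedy is not optimal here.)

3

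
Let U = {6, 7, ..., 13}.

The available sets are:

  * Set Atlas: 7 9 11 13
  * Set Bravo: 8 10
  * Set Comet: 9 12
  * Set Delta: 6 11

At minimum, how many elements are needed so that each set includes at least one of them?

Take H = {6, 9, 10}. Each listed set contains at least one of these, so H is a hitting set of size 3.
The sets Bravo, Comet, Delta are pairwise disjoint, so any hitting set needs a separate element for each — at least 3. Hence 3 is optimal.

3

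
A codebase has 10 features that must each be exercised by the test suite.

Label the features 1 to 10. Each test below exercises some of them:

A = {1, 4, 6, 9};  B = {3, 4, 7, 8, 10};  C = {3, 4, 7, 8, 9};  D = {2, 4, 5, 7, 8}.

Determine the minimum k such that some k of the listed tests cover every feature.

3

A and B and D together: A ∪ B ∪ D = {1, 2, 3, 4, 5, 6, 7, 8, 9, 10} — every feature is covered.
Only A contains 1, so A is forced; the remaining 6 features need at least 2 more tests (each remaining test adds at most 4) — so at least 3 tests are needed, and 3 is optimal.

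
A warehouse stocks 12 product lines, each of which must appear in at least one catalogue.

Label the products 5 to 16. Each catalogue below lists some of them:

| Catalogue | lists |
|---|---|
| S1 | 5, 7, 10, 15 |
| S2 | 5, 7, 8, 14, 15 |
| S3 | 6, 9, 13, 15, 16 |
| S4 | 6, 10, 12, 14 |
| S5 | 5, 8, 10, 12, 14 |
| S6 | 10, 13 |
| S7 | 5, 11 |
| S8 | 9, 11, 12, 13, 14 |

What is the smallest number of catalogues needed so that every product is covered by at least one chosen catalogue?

4

S2 and S3 and S4 and S7 together: S2 ∪ S3 ∪ S4 ∪ S7 = {5, 6, 7, 8, 9, 10, 11, 12, 13, 14, 15, 16} — every product is covered.
No 3 of the 8 catalogues cover everything (all 56 combinations miss at least one product), so 4 is optimal.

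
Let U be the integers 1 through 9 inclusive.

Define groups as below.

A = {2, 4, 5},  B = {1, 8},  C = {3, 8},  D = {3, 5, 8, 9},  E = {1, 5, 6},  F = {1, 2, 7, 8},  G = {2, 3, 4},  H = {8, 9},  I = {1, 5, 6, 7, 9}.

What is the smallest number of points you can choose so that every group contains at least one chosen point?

T = {1, 2, 8} meets every group (each contains at least one member of T), and |T| = 3.
The groups E, G, H are pairwise disjoint, so any hitting set needs a separate point for each — at least 3. Hence 3 is optimal.

3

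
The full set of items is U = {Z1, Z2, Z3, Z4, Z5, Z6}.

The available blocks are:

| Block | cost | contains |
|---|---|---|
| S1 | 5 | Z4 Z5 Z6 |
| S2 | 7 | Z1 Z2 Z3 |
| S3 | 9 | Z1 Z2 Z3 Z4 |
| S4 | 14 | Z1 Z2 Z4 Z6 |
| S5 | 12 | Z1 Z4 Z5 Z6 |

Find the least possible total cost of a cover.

12

S1, S2 together cover every item (S1 ∪ S2 = {Z1, Z2, Z3, Z4, Z5, Z6}); total cost 5 + 7 = 12.
No covering selection has total cost below 12.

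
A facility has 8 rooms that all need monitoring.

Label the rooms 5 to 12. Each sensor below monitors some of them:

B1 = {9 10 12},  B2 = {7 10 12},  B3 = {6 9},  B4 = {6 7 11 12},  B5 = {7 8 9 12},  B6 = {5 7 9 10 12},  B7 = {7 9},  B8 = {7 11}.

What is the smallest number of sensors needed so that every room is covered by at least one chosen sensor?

Take {B4, B5, B6}. Their union is {5, 6, 7, 8, 9, 10, 11, 12}, which is all 8 rooms.
Only B6 contains 5, so B6 is forced; the remaining 3 rooms need at least 2 more sensors (each remaining sensor adds at most 2) — so at least 3 sensors are needed, and 3 is optimal.

3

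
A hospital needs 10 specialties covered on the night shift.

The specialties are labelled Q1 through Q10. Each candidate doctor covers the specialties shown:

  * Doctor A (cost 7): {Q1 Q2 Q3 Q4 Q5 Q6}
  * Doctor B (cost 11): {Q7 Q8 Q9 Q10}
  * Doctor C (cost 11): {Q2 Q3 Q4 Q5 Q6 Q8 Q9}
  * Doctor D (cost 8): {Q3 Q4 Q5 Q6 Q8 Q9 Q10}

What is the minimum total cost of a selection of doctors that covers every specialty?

A, B together cover every specialty (A ∪ B = {Q1, Q2, Q3, Q4, Q5, Q6, Q7, Q8, Q9, Q10}); total cost 7 + 11 = 18.
The greedy pick D, A, B costs 26; no covering selection beats 18.

18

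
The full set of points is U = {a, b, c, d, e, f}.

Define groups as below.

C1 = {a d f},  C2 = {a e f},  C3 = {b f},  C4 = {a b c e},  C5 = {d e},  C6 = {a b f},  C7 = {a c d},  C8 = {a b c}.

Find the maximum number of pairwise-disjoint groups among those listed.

2

C5, C6 are pairwise disjoint (C5={d,e}; C6={a,b,f}).
Every remaining group overlaps one of these, and no 3 of the listed groups are pairwise disjoint, so 2 is the maximum.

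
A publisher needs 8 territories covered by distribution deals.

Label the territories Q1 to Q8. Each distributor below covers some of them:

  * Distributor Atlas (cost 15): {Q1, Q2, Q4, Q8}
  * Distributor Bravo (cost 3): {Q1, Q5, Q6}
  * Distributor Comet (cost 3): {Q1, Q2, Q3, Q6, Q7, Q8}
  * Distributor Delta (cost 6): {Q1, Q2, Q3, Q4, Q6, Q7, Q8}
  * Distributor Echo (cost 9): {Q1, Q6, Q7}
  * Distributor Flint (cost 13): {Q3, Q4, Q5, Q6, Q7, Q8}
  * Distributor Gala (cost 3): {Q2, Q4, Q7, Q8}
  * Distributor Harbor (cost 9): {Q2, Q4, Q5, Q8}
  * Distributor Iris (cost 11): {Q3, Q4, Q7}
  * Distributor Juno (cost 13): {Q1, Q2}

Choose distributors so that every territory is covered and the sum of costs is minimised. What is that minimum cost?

9

Bravo, Delta together cover every territory (Bravo ∪ Delta = {Q1, Q2, Q3, Q4, Q5, Q6, Q7, Q8}); total cost 3 + 6 = 9.
No covering selection has total cost below 9.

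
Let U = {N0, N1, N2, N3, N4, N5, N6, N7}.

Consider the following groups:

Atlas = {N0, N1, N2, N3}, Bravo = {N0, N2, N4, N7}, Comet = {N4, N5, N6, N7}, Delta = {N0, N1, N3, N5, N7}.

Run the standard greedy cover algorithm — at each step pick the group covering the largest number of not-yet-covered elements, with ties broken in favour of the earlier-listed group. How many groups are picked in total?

3

Greedy: pick Delta (covers 5 new) → pick Bravo (covers 2 new) → pick Comet (covers 1 new). Total picks: 3.
(The true minimum cover uses only 2 groups, so greedy is not optimal here.)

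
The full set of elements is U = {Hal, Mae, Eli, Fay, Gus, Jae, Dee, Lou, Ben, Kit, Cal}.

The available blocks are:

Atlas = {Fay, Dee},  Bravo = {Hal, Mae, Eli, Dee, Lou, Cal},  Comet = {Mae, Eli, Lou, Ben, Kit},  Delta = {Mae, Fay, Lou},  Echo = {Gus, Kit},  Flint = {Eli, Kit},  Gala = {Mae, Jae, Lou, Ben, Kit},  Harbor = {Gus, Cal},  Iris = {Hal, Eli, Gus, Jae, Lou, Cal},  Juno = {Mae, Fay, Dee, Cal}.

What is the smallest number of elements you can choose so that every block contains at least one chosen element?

The 3 elements {Fay, Kit, Cal} hit every block.
The blocks Atlas, Gala, Harbor are pairwise disjoint, so any hitting set needs a separate element for each — at least 3. Hence 3 is optimal.

3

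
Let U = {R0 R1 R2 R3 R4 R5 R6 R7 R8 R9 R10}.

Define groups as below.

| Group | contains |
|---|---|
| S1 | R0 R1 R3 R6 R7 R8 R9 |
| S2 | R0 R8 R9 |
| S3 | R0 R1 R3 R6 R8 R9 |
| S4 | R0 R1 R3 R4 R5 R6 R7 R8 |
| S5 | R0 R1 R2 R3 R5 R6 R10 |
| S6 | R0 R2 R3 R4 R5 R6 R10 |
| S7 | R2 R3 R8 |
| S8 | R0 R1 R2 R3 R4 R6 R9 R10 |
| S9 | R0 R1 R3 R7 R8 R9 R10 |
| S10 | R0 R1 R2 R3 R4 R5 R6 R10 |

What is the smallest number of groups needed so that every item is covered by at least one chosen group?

S1 and S6 together: S1 ∪ S6 = {R0, R1, R2, R3, R4, R5, R6, R7, R8, R9, R10} — every item is covered.
No single group has all 11 items (the largest, S4, has 8), so 2 is optimal.

2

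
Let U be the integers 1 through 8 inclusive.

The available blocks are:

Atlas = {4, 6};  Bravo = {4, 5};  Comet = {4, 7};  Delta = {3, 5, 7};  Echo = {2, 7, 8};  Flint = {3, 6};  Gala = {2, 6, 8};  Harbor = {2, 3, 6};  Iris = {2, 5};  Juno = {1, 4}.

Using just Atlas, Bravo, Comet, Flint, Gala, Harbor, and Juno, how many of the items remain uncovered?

0

Union of Atlas, Bravo, Comet, Flint, Gala, Harbor, Juno = {1, 2, 3, 4, 5, 6, 7, 8} — that's every item, so 0 are uncovered.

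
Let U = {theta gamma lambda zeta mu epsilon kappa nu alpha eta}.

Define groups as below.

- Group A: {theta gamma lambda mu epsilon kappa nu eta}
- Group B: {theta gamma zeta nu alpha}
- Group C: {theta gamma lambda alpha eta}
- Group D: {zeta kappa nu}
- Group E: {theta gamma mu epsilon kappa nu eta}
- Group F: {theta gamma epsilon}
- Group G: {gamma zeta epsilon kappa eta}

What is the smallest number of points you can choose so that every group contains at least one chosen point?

2

Take H = {theta, zeta}. Each listed group contains at least one of these, so H is a hitting set of size 2.
The groups C, D are pairwise disjoint, so any hitting set needs a separate point for each — at least 2. Hence 2 is optimal.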